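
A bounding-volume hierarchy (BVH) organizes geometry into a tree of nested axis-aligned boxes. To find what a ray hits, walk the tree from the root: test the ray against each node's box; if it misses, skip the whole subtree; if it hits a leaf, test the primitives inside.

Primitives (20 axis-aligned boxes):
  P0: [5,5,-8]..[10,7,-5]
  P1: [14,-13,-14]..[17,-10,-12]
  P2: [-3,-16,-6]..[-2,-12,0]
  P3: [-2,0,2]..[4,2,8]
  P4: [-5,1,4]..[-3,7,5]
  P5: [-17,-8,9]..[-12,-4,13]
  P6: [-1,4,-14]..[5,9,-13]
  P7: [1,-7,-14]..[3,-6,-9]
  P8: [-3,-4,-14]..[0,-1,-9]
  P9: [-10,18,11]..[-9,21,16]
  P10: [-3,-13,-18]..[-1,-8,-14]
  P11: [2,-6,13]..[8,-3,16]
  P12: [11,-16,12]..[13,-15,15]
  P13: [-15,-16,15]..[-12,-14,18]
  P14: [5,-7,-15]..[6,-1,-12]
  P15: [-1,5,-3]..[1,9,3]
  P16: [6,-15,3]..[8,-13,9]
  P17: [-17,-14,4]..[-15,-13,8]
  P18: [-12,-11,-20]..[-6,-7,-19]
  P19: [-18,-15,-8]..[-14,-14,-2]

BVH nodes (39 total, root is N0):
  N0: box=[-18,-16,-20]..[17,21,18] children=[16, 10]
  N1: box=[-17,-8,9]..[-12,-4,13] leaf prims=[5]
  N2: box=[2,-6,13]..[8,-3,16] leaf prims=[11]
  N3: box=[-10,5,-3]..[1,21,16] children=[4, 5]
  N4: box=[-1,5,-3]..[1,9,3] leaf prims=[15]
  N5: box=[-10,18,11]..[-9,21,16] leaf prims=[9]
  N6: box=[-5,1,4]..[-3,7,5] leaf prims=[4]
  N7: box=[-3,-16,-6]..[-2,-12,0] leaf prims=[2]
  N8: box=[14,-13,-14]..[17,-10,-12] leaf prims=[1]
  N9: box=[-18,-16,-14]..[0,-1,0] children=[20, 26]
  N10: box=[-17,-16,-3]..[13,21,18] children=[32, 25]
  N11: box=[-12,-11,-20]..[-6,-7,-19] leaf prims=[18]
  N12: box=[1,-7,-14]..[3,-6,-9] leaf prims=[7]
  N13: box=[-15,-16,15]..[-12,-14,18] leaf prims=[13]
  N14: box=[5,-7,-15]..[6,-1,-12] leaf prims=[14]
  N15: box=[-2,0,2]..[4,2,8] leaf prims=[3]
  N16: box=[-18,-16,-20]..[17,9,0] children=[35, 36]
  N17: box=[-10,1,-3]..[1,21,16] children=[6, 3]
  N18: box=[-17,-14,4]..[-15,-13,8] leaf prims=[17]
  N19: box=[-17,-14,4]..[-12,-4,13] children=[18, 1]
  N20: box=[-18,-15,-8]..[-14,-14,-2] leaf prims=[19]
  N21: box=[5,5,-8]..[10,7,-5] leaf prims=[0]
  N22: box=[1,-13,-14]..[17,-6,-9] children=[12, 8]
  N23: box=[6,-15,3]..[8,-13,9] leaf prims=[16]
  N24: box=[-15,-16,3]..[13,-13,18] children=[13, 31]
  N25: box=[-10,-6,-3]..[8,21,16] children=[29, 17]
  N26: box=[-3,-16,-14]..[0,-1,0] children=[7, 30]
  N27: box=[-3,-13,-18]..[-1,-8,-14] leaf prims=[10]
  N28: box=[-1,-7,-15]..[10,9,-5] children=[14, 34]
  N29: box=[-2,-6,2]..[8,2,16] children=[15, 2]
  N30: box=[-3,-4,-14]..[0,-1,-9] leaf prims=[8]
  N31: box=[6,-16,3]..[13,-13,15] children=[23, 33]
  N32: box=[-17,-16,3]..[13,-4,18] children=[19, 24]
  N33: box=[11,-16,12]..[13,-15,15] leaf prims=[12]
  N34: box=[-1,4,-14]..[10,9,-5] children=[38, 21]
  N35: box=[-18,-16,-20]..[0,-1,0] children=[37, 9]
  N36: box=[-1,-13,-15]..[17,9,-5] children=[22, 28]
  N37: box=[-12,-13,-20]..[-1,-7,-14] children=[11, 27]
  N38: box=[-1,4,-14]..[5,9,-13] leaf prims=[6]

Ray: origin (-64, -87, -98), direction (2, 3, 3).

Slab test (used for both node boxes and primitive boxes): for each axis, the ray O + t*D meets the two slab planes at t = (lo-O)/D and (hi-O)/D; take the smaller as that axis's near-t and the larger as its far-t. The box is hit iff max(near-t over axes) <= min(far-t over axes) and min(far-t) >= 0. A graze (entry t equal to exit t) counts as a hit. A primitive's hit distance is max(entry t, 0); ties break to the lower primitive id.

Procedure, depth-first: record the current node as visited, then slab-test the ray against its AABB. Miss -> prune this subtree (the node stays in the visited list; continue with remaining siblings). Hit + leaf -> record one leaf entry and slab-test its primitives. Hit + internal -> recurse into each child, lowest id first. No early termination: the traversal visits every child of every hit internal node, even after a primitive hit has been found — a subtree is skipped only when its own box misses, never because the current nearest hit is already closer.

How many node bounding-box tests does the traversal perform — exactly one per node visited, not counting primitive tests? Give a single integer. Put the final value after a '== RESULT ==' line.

Walk:
N0 x:[23,81/2] y:[71/3,36] z:[26,116/3] -> hit [26,36], descend [10, 16]
  N10 x:[47/2,77/2] y:[71/3,36] z:[95/3,116/3] -> hit [95/3,36], descend [25, 32]
    N25 x:[27,36] y:[27,36] z:[95/3,38] -> hit [95/3,36], descend [17, 29]
      N17 x:[27,65/2] y:[88/3,36] z:[95/3,38] -> hit [95/3,65/2], descend [3, 6]
        N3 x:[27,65/2] y:[92/3,36] z:[95/3,38] -> hit [95/3,65/2], descend [4, 5]
          N4 x:[63/2,65/2] y:[92/3,32] z:[95/3,101/3] -> hit [95/3,32] leaf, test {P15@t=95/3}
          N5 x:[27,55/2] y:[35,36] z:[109/3,38] -> miss, prune
        N6 x:[59/2,61/2] y:[88/3,94/3] z:[34,103/3] -> miss, prune
      N29 x:[31,36] y:[27,89/3] z:[100/3,38] -> miss, prune
    N32 x:[47/2,77/2] y:[71/3,83/3] z:[101/3,116/3] -> miss, prune
  N16 x:[23,81/2] y:[71/3,32] z:[26,98/3] -> hit [26,32], descend [35, 36]
    N35 x:[23,32] y:[71/3,86/3] z:[26,98/3] -> hit [26,86/3], descend [9, 37]
      N9 x:[23,32] y:[71/3,86/3] z:[28,98/3] -> hit [28,86/3], descend [20, 26]
        N20 x:[23,25] y:[24,73/3] z:[30,32] -> miss, prune
        N26 x:[61/2,32] y:[71/3,86/3] z:[28,98/3] -> miss, prune
      N37 x:[26,63/2] y:[74/3,80/3] z:[26,28] -> hit [26,80/3], descend [11, 27]
        N11 x:[26,29] y:[76/3,80/3] z:[26,79/3] -> hit [26,79/3] leaf, test {P18@t=26}
        N27 x:[61/2,63/2] y:[74/3,79/3] z:[80/3,28] -> miss, prune
    N36 x:[63/2,81/2] y:[74/3,32] z:[83/3,31] -> miss, prune

19 AABB tests over nodes [0, 10, 25, 17, 3, 4, 5, 6, 29, 32, 16, 35, 9, 20, 26, 37, 11, 27, 36]; 2 leaves entered; closest P18.

== RESULT ==
19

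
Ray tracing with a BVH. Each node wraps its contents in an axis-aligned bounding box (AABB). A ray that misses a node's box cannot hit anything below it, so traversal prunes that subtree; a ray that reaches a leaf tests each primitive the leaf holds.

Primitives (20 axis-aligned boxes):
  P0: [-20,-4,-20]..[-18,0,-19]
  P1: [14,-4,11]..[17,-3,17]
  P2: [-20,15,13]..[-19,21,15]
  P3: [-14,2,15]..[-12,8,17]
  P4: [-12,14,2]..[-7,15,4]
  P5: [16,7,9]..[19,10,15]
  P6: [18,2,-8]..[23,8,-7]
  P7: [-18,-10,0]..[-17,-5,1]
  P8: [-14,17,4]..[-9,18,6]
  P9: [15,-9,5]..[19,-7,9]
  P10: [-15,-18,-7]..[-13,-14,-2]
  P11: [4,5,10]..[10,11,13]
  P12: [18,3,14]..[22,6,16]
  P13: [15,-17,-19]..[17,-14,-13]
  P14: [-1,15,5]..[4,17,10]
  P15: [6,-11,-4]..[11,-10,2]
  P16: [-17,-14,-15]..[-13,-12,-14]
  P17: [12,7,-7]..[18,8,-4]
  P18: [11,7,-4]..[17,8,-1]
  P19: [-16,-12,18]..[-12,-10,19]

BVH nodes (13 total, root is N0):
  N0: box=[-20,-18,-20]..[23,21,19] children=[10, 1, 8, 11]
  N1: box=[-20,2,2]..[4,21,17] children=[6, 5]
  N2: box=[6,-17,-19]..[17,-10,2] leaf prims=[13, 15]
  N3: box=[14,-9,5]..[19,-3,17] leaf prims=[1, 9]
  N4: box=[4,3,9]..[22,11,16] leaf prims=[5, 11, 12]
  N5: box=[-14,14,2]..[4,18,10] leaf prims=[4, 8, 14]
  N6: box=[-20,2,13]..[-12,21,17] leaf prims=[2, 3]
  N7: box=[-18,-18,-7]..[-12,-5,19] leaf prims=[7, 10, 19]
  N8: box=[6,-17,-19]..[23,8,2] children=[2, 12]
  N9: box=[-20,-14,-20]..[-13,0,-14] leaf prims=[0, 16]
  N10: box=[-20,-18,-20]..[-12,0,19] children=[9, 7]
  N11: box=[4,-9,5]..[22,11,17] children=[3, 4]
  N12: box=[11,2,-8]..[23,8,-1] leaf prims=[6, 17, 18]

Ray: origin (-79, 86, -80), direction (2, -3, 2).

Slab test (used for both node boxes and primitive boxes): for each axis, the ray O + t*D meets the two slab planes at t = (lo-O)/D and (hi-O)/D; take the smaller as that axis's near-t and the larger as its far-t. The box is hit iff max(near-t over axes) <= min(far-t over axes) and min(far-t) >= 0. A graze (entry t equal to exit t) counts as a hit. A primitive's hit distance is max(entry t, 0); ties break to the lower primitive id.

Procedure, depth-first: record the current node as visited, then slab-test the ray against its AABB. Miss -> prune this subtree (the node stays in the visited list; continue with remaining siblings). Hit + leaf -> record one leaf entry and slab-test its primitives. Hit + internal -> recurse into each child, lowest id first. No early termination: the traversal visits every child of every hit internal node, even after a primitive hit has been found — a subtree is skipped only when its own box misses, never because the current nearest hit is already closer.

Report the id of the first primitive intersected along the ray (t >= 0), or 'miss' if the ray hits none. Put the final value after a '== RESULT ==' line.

Walk:
N0 x:[59/2,51] y:[65/3,104/3] z:[30,99/2] -> hit [30,104/3], descend [1, 8, 10, 11]
  N1 x:[59/2,83/2] y:[65/3,28] z:[41,97/2] -> miss, prune
  N8 x:[85/2,51] y:[26,103/3] z:[61/2,41] -> miss, prune
  N10 x:[59/2,67/2] y:[86/3,104/3] z:[30,99/2] -> hit [30,67/2], descend [7, 9]
    N7 x:[61/2,67/2] y:[91/3,104/3] z:[73/2,99/2] -> miss, prune
    N9 x:[59/2,33] y:[86/3,100/3] z:[30,33] -> hit [30,33] leaf, test {P0@t=30, P16@t=98/3}
  N11 x:[83/2,101/2] y:[25,95/3] z:[85/2,97/2] -> miss, prune

order=[0, 1, 8, 10, 7, 9, 11]  |boxes|=7  |leaves|=1  hit=P0

== RESULT ==
0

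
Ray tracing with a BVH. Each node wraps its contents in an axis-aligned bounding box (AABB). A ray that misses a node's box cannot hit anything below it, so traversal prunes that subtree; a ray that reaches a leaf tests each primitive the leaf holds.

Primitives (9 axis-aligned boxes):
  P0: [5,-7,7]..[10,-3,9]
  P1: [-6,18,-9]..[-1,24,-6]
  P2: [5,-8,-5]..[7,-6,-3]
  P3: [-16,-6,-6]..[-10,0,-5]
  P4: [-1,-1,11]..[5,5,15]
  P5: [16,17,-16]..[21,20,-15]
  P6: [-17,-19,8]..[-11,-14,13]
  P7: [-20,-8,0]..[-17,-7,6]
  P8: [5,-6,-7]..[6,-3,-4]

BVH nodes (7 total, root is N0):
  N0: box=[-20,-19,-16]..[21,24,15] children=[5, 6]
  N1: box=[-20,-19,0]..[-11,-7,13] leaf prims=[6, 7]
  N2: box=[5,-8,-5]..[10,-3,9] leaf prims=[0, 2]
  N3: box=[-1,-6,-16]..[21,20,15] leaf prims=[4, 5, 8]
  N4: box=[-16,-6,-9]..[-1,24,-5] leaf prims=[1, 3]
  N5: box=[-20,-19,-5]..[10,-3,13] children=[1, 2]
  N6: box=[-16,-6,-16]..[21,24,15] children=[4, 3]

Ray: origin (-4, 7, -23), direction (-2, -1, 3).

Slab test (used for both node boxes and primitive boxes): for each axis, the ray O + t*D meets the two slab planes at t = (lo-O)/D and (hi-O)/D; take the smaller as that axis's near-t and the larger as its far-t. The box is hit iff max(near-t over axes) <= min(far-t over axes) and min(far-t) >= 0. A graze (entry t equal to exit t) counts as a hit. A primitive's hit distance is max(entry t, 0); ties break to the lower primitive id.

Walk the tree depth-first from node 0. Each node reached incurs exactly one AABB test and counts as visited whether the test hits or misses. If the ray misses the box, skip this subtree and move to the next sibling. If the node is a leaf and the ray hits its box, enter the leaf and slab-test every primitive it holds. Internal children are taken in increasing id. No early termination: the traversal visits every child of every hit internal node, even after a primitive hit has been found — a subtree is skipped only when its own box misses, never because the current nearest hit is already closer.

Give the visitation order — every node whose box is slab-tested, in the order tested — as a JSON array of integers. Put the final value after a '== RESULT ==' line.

Trace the traversal:
N0 x:[-25/2,8] y:[-17,26] z:[7/3,38/3] -> hit [7/3,8], descend [5, 6]
  N5 x:[-7,8] y:[10,26] z:[6,12] -> miss, prune
  N6 x:[-25/2,6] y:[-17,13] z:[7/3,38/3] -> hit [7/3,6], descend [3, 4]
    N3 x:[-25/2,-3/2] y:[-13,13] z:[7/3,38/3] -> miss, prune
    N4 x:[-3/2,6] y:[-17,13] z:[14/3,6] -> hit [14/3,6] leaf, test {P1(miss), P3(miss)}

Summary -> nodes [0, 5, 6, 3, 4]; box-tests=5; leaf-entries=1; first=miss

== RESULT ==
[0, 5, 6, 3, 4]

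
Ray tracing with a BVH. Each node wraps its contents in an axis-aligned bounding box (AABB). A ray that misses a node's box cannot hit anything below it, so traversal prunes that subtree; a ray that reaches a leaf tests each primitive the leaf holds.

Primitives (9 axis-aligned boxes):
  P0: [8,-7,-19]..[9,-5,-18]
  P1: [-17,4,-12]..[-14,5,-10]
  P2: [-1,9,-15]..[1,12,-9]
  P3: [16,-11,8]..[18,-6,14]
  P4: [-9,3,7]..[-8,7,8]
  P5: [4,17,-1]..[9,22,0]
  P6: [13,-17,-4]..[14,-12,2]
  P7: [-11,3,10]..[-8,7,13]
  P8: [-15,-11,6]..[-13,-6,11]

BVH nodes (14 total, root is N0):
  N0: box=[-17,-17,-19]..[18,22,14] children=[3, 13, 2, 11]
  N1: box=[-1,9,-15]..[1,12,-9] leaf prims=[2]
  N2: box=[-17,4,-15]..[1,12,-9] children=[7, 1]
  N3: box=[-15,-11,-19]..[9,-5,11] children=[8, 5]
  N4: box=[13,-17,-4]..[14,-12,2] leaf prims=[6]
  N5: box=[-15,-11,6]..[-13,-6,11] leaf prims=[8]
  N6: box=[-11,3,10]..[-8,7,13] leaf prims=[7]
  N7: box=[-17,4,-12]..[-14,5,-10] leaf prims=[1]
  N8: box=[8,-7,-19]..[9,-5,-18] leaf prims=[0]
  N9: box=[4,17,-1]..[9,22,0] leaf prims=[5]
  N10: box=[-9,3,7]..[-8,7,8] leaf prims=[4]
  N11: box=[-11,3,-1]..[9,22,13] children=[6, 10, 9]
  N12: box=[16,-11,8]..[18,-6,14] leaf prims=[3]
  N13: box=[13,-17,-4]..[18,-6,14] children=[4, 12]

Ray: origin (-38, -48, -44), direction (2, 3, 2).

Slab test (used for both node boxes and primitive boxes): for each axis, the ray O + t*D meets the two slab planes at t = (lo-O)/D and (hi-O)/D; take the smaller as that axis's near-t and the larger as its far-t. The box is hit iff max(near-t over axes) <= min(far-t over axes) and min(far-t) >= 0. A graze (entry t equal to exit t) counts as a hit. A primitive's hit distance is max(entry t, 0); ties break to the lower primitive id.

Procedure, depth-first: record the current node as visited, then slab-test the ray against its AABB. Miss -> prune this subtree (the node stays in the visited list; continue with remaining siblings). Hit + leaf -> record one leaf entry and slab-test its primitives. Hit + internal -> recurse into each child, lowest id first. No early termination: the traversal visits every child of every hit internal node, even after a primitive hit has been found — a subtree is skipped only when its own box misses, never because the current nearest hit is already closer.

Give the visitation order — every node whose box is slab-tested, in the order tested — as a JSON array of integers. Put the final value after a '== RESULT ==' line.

Walk:
N0 x:[21/2,28] y:[31/3,70/3] z:[25/2,29] -> hit [25/2,70/3], descend [2, 3, 11, 13]
  N2 x:[21/2,39/2] y:[52/3,20] z:[29/2,35/2] -> hit [52/3,35/2], descend [1, 7]
    N1 x:[37/2,39/2] y:[19,20] z:[29/2,35/2] -> miss, prune
    N7 x:[21/2,12] y:[52/3,53/3] z:[16,17] -> miss, prune
  N3 x:[23/2,47/2] y:[37/3,43/3] z:[25/2,55/2] -> hit [25/2,43/3], descend [5, 8]
    N5 x:[23/2,25/2] y:[37/3,14] z:[25,55/2] -> miss, prune
    N8 x:[23,47/2] y:[41/3,43/3] z:[25/2,13] -> miss, prune
  N11 x:[27/2,47/2] y:[17,70/3] z:[43/2,57/2] -> hit [43/2,70/3], descend [6, 9, 10]
    N6 x:[27/2,15] y:[17,55/3] z:[27,57/2] -> miss, prune
    N9 x:[21,47/2] y:[65/3,70/3] z:[43/2,22] -> hit [65/3,22] leaf, test {P5@t=65/3}
    N10 x:[29/2,15] y:[17,55/3] z:[51/2,26] -> miss, prune
  N13 x:[51/2,28] y:[31/3,14] z:[20,29] -> miss, prune

12 AABB tests over nodes [0, 2, 1, 7, 3, 5, 8, 11, 6, 9, 10, 13]; 1 leaf entered; closest P5.

== RESULT ==
[0, 2, 1, 7, 3, 5, 8, 11, 6, 9, 10, 13]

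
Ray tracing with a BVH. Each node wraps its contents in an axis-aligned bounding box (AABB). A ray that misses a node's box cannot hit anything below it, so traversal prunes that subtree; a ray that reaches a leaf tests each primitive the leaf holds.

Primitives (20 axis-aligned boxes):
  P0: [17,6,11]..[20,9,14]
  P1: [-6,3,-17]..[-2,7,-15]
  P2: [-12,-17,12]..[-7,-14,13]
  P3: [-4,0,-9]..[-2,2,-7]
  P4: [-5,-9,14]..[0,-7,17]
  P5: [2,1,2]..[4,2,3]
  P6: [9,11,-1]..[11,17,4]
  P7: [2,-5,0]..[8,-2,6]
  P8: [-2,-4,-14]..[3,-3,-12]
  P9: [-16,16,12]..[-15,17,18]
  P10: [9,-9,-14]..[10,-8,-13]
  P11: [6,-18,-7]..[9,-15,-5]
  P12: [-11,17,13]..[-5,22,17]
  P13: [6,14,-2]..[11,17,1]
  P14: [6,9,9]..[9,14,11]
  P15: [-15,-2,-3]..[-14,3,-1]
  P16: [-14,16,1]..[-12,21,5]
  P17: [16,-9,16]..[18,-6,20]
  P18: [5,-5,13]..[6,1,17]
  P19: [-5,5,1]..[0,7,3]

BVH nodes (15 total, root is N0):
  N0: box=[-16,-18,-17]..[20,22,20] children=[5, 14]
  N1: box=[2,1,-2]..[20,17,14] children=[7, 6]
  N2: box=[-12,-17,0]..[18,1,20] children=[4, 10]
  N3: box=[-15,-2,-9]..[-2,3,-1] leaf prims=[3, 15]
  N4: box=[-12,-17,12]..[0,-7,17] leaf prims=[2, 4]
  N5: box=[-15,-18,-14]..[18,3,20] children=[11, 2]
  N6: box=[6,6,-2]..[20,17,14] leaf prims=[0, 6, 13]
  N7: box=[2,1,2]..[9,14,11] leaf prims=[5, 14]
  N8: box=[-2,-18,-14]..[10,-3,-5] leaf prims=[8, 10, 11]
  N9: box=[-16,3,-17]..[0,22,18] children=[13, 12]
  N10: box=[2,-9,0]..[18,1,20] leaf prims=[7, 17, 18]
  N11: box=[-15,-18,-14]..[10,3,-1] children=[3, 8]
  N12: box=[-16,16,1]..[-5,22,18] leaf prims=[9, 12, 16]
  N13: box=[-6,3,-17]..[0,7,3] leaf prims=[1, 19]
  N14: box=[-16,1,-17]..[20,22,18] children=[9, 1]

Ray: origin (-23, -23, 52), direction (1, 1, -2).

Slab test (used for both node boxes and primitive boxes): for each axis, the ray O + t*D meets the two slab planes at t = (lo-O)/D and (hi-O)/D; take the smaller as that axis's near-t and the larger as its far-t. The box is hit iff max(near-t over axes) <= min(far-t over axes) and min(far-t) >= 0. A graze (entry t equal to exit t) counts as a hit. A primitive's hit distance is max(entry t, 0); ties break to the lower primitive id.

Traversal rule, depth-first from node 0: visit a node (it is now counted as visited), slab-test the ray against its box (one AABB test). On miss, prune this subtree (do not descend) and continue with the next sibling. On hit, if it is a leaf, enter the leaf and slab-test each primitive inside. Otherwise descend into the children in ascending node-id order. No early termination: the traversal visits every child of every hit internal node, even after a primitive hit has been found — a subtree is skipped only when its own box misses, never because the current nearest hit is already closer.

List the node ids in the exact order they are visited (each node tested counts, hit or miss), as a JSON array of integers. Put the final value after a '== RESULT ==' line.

Walk:
N0 x:[7,43] y:[5,45] z:[16,69/2] -> hit [16,69/2], descend [5, 14]
  N5 x:[8,41] y:[5,26] z:[16,33] -> hit [16,26], descend [2, 11]
    N2 x:[11,41] y:[6,24] z:[16,26] -> hit [16,24], descend [4, 10]
      N4 x:[11,23] y:[6,16] z:[35/2,20] -> miss, prune
      N10 x:[25,41] y:[14,24] z:[16,26] -> miss, prune
    N11 x:[8,33] y:[5,26] z:[53/2,33] -> miss, prune
  N14 x:[7,43] y:[24,45] z:[17,69/2] -> hit [24,69/2], descend [1, 9]
    N1 x:[25,43] y:[24,40] z:[19,27] -> hit [25,27], descend [6, 7]
      N6 x:[29,43] y:[29,40] z:[19,27] -> miss, prune
      N7 x:[25,32] y:[24,37] z:[41/2,25] -> hit [25,25] leaf, test {P5@t=25, P14(miss)}
    N9 x:[7,23] y:[26,45] z:[17,69/2] -> miss, prune

Summary -> nodes [0, 5, 2, 4, 10, 11, 14, 1, 6, 7, 9]; box-tests=11; leaf-entries=1; first=P5

== RESULT ==
[0, 5, 2, 4, 10, 11, 14, 1, 6, 7, 9]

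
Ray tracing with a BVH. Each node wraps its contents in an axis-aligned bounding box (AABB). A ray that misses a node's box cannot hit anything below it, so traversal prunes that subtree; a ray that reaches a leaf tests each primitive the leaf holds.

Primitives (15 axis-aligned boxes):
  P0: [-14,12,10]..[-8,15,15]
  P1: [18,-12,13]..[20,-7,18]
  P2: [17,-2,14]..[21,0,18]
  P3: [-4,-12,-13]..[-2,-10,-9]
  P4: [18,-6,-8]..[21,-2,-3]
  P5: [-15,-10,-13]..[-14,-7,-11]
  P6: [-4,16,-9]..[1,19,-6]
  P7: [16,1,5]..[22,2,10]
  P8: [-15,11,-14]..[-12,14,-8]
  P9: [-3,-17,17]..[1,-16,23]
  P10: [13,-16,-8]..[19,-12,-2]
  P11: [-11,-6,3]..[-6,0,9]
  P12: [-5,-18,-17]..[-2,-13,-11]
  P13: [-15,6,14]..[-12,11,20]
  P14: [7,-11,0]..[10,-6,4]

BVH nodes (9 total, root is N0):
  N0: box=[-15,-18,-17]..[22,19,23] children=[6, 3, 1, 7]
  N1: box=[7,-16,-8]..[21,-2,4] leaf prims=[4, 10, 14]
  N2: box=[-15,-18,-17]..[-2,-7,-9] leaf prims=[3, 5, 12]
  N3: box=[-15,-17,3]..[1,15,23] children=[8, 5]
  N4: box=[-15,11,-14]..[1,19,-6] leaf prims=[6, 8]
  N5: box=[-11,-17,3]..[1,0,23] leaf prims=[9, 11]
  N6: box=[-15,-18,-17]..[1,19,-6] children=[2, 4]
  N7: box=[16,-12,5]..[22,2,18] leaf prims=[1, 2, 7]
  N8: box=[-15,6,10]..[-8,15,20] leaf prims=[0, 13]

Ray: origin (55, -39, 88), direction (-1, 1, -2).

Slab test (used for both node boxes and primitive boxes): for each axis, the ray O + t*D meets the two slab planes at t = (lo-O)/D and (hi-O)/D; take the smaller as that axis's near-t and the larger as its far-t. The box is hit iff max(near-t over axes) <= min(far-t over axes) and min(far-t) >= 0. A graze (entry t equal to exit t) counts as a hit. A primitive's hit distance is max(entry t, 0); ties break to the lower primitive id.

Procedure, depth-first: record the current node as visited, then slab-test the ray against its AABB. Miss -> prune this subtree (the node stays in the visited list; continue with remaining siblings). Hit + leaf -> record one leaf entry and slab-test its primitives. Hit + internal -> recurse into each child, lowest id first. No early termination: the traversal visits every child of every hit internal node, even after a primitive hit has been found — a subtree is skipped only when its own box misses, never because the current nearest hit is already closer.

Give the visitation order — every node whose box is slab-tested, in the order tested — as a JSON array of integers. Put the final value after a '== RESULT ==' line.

Trace the traversal:
N0 x:[33,70] y:[21,58] z:[65/2,105/2] -> hit [33,105/2], descend [1, 3, 6, 7]
  N1 x:[34,48] y:[23,37] z:[42,48] -> miss, prune
  N3 x:[54,70] y:[22,54] z:[65/2,85/2] -> miss, prune
  N6 x:[54,70] y:[21,58] z:[47,105/2] -> miss, prune
  N7 x:[33,39] y:[27,41] z:[35,83/2] -> hit [35,39] leaf, test {P1(miss), P2@t=37, P7(miss)}

order=[0, 1, 3, 6, 7]  |boxes|=5  |leaves|=1  hit=P2

== RESULT ==
[0, 1, 3, 6, 7]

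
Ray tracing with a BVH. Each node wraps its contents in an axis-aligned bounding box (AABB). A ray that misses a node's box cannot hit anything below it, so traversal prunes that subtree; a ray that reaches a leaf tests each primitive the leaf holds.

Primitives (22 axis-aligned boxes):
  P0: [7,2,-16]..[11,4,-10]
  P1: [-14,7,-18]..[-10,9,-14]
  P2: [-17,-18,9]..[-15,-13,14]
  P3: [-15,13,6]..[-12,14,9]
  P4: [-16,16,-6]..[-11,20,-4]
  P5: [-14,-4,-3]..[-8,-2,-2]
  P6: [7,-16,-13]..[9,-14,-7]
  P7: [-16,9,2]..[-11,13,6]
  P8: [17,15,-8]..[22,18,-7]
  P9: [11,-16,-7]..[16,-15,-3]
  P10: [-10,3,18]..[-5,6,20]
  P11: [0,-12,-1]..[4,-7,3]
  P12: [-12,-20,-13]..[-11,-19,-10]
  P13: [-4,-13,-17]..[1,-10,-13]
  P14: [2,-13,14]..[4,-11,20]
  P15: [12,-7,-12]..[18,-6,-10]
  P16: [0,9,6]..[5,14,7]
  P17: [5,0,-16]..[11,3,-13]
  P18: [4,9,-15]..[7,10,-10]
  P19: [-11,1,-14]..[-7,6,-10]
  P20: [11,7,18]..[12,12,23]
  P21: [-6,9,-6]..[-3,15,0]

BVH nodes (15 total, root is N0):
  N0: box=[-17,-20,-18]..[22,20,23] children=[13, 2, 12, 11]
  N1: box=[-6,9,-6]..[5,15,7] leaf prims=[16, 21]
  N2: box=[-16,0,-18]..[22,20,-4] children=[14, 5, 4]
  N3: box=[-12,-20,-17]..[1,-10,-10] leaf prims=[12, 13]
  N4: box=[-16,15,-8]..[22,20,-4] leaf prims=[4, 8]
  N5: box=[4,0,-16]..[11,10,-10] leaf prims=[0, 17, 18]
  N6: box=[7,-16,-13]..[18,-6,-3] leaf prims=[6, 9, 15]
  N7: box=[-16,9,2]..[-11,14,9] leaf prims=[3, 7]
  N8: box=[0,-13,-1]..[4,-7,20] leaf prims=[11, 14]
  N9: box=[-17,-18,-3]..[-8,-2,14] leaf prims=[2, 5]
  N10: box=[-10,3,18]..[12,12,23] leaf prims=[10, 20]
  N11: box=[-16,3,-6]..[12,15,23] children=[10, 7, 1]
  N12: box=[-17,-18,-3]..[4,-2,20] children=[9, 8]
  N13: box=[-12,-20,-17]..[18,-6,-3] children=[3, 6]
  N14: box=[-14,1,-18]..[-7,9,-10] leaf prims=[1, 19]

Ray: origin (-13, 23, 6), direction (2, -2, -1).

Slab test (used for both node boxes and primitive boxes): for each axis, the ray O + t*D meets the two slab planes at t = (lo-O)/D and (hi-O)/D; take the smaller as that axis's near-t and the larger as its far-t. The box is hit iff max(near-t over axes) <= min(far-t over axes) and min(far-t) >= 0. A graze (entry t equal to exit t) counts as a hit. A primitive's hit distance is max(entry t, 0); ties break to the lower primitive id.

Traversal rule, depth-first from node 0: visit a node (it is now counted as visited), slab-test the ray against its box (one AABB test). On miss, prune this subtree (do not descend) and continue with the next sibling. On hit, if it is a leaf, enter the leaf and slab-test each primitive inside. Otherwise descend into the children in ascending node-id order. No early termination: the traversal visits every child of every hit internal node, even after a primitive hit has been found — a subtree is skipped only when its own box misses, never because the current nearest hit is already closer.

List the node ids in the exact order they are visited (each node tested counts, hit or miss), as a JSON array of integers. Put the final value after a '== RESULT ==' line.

Trace the traversal:
N0 x:[-2,35/2] y:[3/2,43/2] z:[-17,24] -> hit [3/2,35/2], descend [2, 11, 12, 13]
  N2 x:[-3/2,35/2] y:[3/2,23/2] z:[10,24] -> hit [10,23/2], descend [4, 5, 14]
    N4 x:[-3/2,35/2] y:[3/2,4] z:[10,14] -> miss, prune
    N5 x:[17/2,12] y:[13/2,23/2] z:[16,22] -> miss, prune
    N14 x:[-1/2,3] y:[7,11] z:[16,24] -> miss, prune
  N11 x:[-3/2,25/2] y:[4,10] z:[-17,12] -> hit [4,10], descend [1, 7, 10]
    N1 x:[7/2,9] y:[4,7] z:[-1,12] -> hit [4,7] leaf, test {P16(miss), P21(miss)}
    N7 x:[-3/2,1] y:[9/2,7] z:[-3,4] -> miss, prune
    N10 x:[3/2,25/2] y:[11/2,10] z:[-17,-12] -> miss, prune
  N12 x:[-2,17/2] y:[25/2,41/2] z:[-14,9] -> miss, prune
  N13 x:[1/2,31/2] y:[29/2,43/2] z:[9,23] -> hit [29/2,31/2], descend [3, 6]
    N3 x:[1/2,7] y:[33/2,43/2] z:[16,23] -> miss, prune
    N6 x:[10,31/2] y:[29/2,39/2] z:[9,19] -> hit [29/2,31/2] leaf, test {P6(miss), P9(miss), P15(miss)}

order=[0, 2, 4, 5, 14, 11, 1, 7, 10, 12, 13, 3, 6]  |boxes|=13  |leaves|=2  hit=miss

== RESULT ==
[0, 2, 4, 5, 14, 11, 1, 7, 10, 12, 13, 3, 6]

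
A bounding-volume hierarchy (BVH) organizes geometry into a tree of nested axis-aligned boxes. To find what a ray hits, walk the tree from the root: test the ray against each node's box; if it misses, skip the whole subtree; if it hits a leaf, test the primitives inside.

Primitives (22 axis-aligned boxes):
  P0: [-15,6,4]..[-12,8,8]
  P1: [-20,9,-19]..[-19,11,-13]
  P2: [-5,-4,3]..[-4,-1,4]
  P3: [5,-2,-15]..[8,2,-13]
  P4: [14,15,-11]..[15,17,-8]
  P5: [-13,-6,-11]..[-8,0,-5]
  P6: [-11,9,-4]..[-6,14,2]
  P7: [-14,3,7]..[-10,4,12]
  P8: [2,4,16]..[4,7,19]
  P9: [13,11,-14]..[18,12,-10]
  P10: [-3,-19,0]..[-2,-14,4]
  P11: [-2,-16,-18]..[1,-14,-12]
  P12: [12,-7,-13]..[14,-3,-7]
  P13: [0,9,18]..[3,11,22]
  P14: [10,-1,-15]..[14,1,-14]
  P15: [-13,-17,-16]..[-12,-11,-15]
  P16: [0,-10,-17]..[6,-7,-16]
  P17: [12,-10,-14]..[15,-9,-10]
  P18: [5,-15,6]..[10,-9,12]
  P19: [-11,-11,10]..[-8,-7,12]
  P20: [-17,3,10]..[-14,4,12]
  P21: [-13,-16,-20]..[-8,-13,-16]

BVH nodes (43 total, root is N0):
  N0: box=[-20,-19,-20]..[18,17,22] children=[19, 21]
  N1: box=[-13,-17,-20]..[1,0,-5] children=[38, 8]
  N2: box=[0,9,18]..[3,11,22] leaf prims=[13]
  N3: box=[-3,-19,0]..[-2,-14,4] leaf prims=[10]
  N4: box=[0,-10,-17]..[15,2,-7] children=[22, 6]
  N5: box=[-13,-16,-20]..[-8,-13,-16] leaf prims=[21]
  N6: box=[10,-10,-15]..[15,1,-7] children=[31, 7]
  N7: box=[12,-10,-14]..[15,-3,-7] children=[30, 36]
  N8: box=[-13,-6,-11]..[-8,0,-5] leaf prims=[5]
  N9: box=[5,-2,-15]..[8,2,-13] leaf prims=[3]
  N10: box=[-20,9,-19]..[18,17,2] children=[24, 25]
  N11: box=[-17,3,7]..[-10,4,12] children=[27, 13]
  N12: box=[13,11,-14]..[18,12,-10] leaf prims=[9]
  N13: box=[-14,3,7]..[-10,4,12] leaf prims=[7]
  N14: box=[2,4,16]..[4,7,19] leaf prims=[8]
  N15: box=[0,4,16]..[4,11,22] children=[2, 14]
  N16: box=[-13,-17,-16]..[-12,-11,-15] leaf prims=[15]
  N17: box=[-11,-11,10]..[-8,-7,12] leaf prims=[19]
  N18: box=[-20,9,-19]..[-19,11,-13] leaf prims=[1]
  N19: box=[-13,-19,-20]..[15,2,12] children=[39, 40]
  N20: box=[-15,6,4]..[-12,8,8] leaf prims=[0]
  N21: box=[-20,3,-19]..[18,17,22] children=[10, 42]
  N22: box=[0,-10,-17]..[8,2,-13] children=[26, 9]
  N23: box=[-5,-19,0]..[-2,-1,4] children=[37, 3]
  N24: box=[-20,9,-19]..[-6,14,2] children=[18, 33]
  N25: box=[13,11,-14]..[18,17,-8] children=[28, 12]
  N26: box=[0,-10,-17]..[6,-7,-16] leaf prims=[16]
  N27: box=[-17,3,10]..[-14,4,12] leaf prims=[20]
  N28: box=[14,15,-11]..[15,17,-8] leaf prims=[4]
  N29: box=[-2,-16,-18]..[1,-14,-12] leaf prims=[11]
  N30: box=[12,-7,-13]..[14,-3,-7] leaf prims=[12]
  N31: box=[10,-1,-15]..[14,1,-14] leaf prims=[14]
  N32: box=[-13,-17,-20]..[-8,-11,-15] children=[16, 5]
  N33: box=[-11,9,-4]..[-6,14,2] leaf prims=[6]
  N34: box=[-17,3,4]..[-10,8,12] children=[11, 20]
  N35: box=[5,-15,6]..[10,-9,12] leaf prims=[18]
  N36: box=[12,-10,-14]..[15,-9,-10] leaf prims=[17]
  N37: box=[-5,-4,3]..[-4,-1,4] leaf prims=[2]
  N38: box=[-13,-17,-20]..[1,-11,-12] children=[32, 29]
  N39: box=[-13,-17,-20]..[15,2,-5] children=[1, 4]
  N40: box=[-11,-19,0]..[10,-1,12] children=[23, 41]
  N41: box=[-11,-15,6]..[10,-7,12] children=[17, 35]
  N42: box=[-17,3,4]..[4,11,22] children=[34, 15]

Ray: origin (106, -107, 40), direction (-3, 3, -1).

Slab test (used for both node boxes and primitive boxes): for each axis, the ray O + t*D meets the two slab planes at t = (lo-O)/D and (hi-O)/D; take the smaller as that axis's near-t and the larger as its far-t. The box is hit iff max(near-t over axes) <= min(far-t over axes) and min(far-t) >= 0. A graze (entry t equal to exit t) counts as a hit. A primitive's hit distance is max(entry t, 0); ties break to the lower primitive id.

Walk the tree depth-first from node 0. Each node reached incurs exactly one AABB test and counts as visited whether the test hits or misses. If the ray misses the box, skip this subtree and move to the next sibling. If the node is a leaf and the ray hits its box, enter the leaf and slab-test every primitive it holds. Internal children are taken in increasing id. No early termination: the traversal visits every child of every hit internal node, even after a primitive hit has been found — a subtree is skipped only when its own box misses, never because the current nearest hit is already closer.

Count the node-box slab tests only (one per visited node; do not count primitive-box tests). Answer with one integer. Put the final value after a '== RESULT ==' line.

Trace the traversal:
N0 x:[88/3,42] y:[88/3,124/3] z:[18,60] -> hit [88/3,124/3], descend [19, 21]
  N19 x:[91/3,119/3] y:[88/3,109/3] z:[28,60] -> hit [91/3,109/3], descend [39, 40]
    N39 x:[91/3,119/3] y:[30,109/3] z:[45,60] -> miss, prune
    N40 x:[32,39] y:[88/3,106/3] z:[28,40] -> hit [32,106/3], descend [23, 41]
      N23 x:[36,37] y:[88/3,106/3] z:[36,40] -> miss, prune
      N41 x:[32,39] y:[92/3,100/3] z:[28,34] -> hit [32,100/3], descend [17, 35]
        N17 x:[38,39] y:[32,100/3] z:[28,30] -> miss, prune
        N35 x:[32,101/3] y:[92/3,98/3] z:[28,34] -> hit [32,98/3] leaf, test {P18@t=32}
  N21 x:[88/3,42] y:[110/3,124/3] z:[18,59] -> hit [110/3,124/3], descend [10, 42]
    N10 x:[88/3,42] y:[116/3,124/3] z:[38,59] -> hit [116/3,124/3], descend [24, 25]
      N24 x:[112/3,42] y:[116/3,121/3] z:[38,59] -> hit [116/3,121/3], descend [18, 33]
        N18 x:[125/3,42] y:[116/3,118/3] z:[53,59] -> miss, prune
        N33 x:[112/3,39] y:[116/3,121/3] z:[38,44] -> hit [116/3,39] leaf, test {P6@t=116/3}
      N25 x:[88/3,31] y:[118/3,124/3] z:[48,54] -> miss, prune
    N42 x:[34,41] y:[110/3,118/3] z:[18,36] -> miss, prune

Summary -> nodes [0, 19, 39, 40, 23, 41, 17, 35, 21, 10, 24, 18, 33, 25, 42]; box-tests=15; leaf-entries=2; first=P18

== RESULT ==
15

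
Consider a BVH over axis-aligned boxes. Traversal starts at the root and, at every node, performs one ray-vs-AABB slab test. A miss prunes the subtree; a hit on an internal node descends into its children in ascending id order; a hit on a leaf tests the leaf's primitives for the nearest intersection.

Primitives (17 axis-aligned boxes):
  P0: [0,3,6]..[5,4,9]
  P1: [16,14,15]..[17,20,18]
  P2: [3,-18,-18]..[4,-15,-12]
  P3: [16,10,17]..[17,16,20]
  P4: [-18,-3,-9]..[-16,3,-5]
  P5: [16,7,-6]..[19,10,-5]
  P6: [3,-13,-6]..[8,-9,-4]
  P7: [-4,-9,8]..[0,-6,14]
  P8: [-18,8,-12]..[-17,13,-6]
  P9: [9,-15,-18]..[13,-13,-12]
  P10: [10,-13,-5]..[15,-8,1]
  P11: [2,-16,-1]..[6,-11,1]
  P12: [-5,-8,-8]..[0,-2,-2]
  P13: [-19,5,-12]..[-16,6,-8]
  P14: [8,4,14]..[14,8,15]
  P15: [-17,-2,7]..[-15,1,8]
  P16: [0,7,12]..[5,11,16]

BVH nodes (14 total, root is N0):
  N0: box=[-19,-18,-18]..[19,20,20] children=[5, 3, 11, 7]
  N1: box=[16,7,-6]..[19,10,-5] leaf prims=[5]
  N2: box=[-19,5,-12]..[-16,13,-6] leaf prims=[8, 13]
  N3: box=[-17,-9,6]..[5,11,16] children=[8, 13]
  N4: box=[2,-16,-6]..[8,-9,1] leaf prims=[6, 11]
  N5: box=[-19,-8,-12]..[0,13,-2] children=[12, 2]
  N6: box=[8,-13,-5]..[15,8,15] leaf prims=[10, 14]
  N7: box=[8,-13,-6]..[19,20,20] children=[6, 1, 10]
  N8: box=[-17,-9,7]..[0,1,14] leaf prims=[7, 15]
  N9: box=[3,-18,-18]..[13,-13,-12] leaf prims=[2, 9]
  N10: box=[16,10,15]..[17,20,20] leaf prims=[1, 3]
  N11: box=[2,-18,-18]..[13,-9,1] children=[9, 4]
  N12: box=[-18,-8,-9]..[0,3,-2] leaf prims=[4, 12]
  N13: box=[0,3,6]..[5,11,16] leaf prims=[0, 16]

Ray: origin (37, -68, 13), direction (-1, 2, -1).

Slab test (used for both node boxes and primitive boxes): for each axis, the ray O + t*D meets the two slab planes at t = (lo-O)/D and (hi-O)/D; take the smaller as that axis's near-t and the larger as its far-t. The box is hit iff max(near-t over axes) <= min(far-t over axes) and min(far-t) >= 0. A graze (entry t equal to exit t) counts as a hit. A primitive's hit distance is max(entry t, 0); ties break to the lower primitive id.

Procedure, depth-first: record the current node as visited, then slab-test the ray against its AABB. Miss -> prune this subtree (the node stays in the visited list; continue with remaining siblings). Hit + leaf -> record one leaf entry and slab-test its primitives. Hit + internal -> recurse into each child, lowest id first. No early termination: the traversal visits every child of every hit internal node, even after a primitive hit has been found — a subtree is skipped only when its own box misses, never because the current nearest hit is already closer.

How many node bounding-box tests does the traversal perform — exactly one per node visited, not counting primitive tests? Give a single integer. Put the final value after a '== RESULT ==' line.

Trace the traversal:
N0 x:[18,56] y:[25,44] z:[-7,31] -> hit [25,31], descend [3, 5, 7, 11]
  N3 x:[32,54] y:[59/2,79/2] z:[-3,7] -> miss, prune
  N5 x:[37,56] y:[30,81/2] z:[15,25] -> miss, prune
  N7 x:[18,29] y:[55/2,44] z:[-7,19] -> miss, prune
  N11 x:[24,35] y:[25,59/2] z:[12,31] -> hit [25,59/2], descend [4, 9]
    N4 x:[29,35] y:[26,59/2] z:[12,19] -> miss, prune
    N9 x:[24,34] y:[25,55/2] z:[25,31] -> hit [25,55/2] leaf, test {P2(miss), P9@t=53/2}

Summary -> nodes [0, 3, 5, 7, 11, 4, 9]; box-tests=7; leaf-entries=1; first=P9

== RESULT ==
7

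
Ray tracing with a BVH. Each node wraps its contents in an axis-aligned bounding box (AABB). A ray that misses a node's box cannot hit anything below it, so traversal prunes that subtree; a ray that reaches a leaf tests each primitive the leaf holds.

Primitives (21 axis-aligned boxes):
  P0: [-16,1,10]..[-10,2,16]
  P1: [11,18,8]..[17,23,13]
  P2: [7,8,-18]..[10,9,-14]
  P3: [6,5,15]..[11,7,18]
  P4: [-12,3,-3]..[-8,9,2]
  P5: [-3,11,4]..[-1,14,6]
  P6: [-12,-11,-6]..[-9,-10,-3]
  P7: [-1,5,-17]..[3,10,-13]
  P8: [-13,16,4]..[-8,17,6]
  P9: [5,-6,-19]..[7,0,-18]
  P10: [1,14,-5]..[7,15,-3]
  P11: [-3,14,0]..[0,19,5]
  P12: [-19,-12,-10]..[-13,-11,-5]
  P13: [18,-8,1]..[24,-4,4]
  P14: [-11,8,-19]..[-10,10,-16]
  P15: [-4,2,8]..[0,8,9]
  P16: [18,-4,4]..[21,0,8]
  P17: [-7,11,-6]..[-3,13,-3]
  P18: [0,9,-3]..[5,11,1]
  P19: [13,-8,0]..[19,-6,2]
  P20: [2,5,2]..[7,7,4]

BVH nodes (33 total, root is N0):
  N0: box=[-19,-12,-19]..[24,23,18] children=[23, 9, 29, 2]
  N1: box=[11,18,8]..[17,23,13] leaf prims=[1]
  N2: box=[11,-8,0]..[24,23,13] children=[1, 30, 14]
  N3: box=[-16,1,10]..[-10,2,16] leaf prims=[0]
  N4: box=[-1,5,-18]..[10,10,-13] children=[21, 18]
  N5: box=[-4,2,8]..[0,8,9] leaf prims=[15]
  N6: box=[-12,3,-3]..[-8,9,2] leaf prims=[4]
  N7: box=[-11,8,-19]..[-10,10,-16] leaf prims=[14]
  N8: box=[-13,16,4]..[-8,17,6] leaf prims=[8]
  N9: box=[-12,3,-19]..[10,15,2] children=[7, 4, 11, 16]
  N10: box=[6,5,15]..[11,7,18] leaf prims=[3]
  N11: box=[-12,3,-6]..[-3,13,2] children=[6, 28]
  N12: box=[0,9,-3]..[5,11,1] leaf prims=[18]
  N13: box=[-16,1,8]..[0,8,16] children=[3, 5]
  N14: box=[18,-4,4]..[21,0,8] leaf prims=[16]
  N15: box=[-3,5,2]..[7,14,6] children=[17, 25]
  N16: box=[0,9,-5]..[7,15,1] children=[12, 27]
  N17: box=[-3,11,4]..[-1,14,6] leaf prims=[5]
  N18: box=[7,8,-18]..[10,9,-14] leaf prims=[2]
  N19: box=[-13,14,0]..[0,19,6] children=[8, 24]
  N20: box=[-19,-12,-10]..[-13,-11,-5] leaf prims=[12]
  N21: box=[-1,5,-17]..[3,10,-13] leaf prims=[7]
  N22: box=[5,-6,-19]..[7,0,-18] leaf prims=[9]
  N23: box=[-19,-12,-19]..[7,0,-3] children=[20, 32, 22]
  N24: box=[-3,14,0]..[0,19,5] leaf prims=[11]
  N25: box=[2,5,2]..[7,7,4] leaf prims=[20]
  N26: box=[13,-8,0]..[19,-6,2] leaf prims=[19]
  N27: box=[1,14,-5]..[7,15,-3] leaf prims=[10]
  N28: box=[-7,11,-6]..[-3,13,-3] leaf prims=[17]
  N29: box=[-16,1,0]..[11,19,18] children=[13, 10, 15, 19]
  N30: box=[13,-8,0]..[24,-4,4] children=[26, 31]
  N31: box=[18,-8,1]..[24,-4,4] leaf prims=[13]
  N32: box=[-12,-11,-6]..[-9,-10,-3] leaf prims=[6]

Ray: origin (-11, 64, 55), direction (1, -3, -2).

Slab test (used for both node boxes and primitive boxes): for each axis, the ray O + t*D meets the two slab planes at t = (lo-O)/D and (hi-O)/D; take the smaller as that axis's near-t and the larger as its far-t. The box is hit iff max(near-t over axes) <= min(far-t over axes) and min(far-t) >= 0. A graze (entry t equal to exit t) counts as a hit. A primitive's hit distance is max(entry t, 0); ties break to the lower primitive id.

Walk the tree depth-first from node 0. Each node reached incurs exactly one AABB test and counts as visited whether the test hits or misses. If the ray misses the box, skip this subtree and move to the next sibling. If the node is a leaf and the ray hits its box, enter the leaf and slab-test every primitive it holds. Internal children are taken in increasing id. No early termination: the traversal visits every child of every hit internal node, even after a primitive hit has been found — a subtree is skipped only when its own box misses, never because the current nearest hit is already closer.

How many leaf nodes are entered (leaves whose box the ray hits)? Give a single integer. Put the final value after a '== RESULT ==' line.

Walk:
N0 x:[-8,35] y:[41/3,76/3] z:[37/2,37] -> hit [37/2,76/3], descend [2, 9, 23, 29]
  N2 x:[22,35] y:[41/3,24] z:[21,55/2] -> hit [22,24], descend [1, 14, 30]
    N1 x:[22,28] y:[41/3,46/3] z:[21,47/2] -> miss, prune
    N14 x:[29,32] y:[64/3,68/3] z:[47/2,51/2] -> miss, prune
    N30 x:[24,35] y:[68/3,24] z:[51/2,55/2] -> miss, prune
  N9 x:[-1,21] y:[49/3,61/3] z:[53/2,37] -> miss, prune
  N23 x:[-8,18] y:[64/3,76/3] z:[29,37] -> miss, prune
  N29 x:[-5,22] y:[15,21] z:[37/2,55/2] -> hit [37/2,21], descend [10, 13, 15, 19]
    N10 x:[17,22] y:[19,59/3] z:[37/2,20] -> hit [19,59/3] leaf, test {P3@t=19}
    N13 x:[-5,11] y:[56/3,21] z:[39/2,47/2] -> miss, prune
    N15 x:[8,18] y:[50/3,59/3] z:[49/2,53/2] -> miss, prune
    N19 x:[-2,11] y:[15,50/3] z:[49/2,55/2] -> miss, prune

12 AABB tests over nodes [0, 2, 1, 14, 30, 9, 23, 29, 10, 13, 15, 19]; 1 leaf entered; closest P3.

== RESULT ==
1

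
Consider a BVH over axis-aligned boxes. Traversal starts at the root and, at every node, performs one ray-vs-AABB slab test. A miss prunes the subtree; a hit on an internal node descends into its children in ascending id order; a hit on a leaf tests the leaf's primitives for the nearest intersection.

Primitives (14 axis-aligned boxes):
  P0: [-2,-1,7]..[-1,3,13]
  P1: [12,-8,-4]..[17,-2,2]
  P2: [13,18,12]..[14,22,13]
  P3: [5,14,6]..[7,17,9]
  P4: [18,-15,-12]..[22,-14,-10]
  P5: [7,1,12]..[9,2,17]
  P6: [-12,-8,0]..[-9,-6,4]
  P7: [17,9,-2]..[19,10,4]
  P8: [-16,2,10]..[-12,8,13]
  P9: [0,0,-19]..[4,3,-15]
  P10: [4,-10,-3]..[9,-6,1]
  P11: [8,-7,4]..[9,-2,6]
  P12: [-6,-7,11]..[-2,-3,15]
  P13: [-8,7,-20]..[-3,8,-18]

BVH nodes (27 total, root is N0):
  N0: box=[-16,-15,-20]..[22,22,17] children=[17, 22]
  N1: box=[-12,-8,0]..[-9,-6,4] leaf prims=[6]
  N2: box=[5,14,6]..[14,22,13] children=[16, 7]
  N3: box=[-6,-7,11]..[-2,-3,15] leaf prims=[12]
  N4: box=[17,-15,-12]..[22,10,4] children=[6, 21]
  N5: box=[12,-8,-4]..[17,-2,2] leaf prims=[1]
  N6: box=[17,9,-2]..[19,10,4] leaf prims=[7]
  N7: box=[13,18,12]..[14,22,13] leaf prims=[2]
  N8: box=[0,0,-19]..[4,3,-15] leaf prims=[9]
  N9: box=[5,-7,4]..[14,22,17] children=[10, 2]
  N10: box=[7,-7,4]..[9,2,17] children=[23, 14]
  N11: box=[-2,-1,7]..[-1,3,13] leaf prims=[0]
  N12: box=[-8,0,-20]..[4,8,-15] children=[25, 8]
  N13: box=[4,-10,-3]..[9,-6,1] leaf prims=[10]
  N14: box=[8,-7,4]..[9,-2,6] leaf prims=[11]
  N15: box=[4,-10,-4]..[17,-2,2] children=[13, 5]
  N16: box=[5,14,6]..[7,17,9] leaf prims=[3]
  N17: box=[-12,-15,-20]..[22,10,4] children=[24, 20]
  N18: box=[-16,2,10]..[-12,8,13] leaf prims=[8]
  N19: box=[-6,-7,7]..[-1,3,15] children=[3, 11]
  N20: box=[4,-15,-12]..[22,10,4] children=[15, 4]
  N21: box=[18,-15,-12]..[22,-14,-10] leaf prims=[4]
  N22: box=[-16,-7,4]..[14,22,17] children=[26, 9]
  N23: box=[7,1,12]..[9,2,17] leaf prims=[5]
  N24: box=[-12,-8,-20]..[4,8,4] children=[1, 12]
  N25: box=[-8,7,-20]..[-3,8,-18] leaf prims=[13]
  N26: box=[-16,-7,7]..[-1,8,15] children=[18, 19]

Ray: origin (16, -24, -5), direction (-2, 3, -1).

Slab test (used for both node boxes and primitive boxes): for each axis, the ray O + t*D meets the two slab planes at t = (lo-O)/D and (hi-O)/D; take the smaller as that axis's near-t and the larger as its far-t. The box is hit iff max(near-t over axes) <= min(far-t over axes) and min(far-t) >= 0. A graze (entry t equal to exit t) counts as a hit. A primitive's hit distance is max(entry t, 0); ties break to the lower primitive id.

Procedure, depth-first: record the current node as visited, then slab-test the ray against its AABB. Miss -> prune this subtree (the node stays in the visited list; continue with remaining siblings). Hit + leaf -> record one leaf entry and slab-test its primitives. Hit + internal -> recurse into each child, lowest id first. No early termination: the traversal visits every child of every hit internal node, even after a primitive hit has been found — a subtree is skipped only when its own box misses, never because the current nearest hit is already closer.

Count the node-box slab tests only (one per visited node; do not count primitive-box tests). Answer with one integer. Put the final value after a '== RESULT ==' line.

Walk:
N0 x:[-3,16] y:[3,46/3] z:[-22,15] -> hit [3,15], descend [17, 22]
  N17 x:[-3,14] y:[3,34/3] z:[-9,15] -> hit [3,34/3], descend [20, 24]
    N20 x:[-3,6] y:[3,34/3] z:[-9,7] -> hit [3,6], descend [4, 15]
      N4 x:[-3,-1/2] y:[3,34/3] z:[-9,7] -> miss, prune
      N15 x:[-1/2,6] y:[14/3,22/3] z:[-7,-1] -> miss, prune
    N24 x:[6,14] y:[16/3,32/3] z:[-9,15] -> hit [6,32/3], descend [1, 12]
      N1 x:[25/2,14] y:[16/3,6] z:[-9,-5] -> miss, prune
      N12 x:[6,12] y:[8,32/3] z:[10,15] -> hit [10,32/3], descend [8, 25]
        N8 x:[6,8] y:[8,9] z:[10,14] -> miss, prune
        N25 x:[19/2,12] y:[31/3,32/3] z:[13,15] -> miss, prune
  N22 x:[1,16] y:[17/3,46/3] z:[-22,-9] -> miss, prune

Summary -> nodes [0, 17, 20, 4, 15, 24, 1, 12, 8, 25, 22]; box-tests=11; leaf-entries=0; first=miss

== RESULT ==
11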